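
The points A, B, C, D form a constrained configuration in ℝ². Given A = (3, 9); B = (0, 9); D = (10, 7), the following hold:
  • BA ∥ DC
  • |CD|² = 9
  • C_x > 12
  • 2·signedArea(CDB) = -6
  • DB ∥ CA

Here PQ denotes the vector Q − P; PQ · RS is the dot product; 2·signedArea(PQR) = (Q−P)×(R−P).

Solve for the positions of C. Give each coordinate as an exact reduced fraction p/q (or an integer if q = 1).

C = (13, 7)

1. C_x = 13  [DB ∥ CA ∩ BA ∥ DC]
2. C_y = 7  [DB ∥ CA ∩ BA ∥ DC]
   → C = (13, 7)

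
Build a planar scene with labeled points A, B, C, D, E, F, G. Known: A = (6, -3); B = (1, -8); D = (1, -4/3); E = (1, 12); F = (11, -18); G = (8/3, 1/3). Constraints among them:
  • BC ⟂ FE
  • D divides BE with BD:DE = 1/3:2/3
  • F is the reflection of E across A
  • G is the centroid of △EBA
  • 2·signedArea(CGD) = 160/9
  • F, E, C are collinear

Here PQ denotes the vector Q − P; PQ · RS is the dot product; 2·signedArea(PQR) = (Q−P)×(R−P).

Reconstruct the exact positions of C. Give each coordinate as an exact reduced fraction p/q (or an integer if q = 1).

1. C_x = 7  [F, E, C are collinear ∩ BC ⟂ FE]
2. C_y = -6  [F, E, C are collinear ∩ BC ⟂ FE]
   → C = (7, -6)

C = (7, -6)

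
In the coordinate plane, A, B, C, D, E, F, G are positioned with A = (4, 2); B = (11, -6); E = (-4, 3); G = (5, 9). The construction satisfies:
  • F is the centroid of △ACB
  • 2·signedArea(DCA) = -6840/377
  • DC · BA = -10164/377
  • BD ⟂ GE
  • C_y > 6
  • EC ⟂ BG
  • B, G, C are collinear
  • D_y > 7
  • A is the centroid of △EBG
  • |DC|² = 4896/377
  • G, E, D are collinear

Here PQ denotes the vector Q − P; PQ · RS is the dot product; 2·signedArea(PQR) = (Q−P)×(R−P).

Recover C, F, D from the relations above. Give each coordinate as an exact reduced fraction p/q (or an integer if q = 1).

C = (169/29, 201/29)
D = (29/13, 93/13)
F = (604/87, 85/87)

1. C_x = 169/29  [B, G, C are collinear ∩ EC ⟂ BG]
2. C_y = 201/29  [B, G, C are collinear ∩ EC ⟂ BG]
   → C = (169/29, 201/29)
3. F_x = 604/87  [F is the centroid of △ACB]
4. F_y = 85/87  [F is the centroid of △ACB]
   → F = (604/87, 85/87)
5. D_x = 29/13  [G, E, D are collinear ∩ BD ⟂ GE]
6. D_y = 93/13  [G, E, D are collinear ∩ BD ⟂ GE]
   → D = (29/13, 93/13)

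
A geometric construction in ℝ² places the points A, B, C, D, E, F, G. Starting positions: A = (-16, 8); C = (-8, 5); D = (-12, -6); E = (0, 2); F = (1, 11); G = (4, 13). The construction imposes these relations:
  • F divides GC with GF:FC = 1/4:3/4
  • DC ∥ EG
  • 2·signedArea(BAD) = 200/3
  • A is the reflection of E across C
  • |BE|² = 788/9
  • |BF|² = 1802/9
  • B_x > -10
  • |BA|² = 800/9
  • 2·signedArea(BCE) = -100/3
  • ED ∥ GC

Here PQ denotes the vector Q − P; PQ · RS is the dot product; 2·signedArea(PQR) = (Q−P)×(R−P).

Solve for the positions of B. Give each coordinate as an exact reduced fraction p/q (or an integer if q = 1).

1. B_x = -28/3  [2·signedArea(BCE) = -100/3 ∩ 2·signedArea(BAD) = 200/3]
2. B_y = 4/3  [2·signedArea(BCE) = -100/3 ∩ 2·signedArea(BAD) = 200/3]
   → B = (-28/3, 4/3)

B = (-28/3, 4/3)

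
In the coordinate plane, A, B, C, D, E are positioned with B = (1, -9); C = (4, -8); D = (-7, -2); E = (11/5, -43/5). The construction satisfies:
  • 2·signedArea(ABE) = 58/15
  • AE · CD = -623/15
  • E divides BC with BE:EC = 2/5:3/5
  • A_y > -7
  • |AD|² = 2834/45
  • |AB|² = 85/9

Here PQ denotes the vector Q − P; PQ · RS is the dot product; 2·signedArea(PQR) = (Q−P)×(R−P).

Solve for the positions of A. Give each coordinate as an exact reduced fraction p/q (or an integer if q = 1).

A = (-4/15, -31/5)

1. A_x = -4/15  [2·signedArea(ABE) = 58/15 ∩ AE · CD = -623/15]
2. A_y = -31/5  [2·signedArea(ABE) = 58/15 ∩ AE · CD = -623/15]
   → A = (-4/15, -31/5)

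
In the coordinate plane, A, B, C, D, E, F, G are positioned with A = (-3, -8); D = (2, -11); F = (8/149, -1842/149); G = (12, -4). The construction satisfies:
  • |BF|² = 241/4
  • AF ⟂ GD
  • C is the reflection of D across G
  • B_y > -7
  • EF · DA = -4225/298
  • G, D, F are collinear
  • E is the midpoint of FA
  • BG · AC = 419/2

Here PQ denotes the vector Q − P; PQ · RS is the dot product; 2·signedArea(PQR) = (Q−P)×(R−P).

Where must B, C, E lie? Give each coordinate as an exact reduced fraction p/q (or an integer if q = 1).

1. C_x = 22  [C is the reflection of D across G]
2. C_y = 3  [C is the reflection of D across G]
   → C = (22, 3)
3. E_x = -439/298  [E is the midpoint of FA]
4. E_y = -1517/149  [E is the midpoint of FA]
   → E = (-439/298, -1517/149)
5. B_x = 9/2  [line -25·x + -11·y + 93/2 = 0 ∩ |BF|² = 241/4]
6. B_y = -6  [line -25·x + -11·y + 93/2 = 0 ∩ |BF|² = 241/4]
   → B = (9/2, -6)

B = (9/2, -6)
C = (22, 3)
E = (-439/298, -1517/149)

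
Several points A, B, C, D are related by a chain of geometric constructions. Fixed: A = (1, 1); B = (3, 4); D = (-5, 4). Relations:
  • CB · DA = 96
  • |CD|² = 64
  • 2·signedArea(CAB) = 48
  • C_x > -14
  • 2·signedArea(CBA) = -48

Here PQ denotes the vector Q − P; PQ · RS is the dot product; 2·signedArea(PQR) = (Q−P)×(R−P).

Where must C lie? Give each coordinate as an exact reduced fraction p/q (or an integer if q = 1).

C = (-13, 4)

1. C_x = -13  [2·signedArea(CAB) = 48 ∩ CB · DA = 96]
2. C_y = 4  [2·signedArea(CAB) = 48 ∩ CB · DA = 96]
   → C = (-13, 4)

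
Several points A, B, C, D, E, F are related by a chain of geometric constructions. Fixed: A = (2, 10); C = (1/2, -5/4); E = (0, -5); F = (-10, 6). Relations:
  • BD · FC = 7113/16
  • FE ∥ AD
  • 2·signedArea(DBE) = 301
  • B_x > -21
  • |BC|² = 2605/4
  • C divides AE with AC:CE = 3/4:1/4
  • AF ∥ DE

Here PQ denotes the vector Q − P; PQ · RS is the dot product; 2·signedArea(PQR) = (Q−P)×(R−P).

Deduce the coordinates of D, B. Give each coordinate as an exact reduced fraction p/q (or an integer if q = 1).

1. D_x = 12  [AF ∥ DE ∩ FE ∥ AD]
2. D_y = -1  [AF ∥ DE ∩ FE ∥ AD]
   → D = (12, -1)
3. B_x = -41/2  [BD · FC = 7113/16 ∩ 2·signedArea(DBE) = 301]
4. B_y = 53/4  [BD · FC = 7113/16 ∩ 2·signedArea(DBE) = 301]
   → B = (-41/2, 53/4)

B = (-41/2, 53/4)
D = (12, -1)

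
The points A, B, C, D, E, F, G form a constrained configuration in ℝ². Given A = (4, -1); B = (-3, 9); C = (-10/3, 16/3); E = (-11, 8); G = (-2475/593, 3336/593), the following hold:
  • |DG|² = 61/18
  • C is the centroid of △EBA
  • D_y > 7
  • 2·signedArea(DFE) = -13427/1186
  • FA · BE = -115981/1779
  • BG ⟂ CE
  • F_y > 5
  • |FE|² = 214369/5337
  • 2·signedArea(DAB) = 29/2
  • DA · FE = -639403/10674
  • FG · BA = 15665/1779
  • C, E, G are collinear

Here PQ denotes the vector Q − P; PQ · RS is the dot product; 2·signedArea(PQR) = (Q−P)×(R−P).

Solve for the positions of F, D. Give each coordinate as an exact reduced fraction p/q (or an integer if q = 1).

D = (-19/6, 43/6)
F = (-8920/1779, 10528/1779)

1. F_x = -8920/1779  [FG · BA = 15665/1779 ∩ FA · BE = -115981/1779]
2. F_y = 10528/1779  [FG · BA = 15665/1779 ∩ FA · BE = -115981/1779]
   → F = (-8920/1779, 10528/1779)
3. D_x = -19/6  [2·signedArea(DAB) = 29/2 ∩ 2·signedArea(DFE) = -13427/1186]
4. D_y = 43/6  [2·signedArea(DAB) = 29/2 ∩ 2·signedArea(DFE) = -13427/1186]
   → D = (-19/6, 43/6)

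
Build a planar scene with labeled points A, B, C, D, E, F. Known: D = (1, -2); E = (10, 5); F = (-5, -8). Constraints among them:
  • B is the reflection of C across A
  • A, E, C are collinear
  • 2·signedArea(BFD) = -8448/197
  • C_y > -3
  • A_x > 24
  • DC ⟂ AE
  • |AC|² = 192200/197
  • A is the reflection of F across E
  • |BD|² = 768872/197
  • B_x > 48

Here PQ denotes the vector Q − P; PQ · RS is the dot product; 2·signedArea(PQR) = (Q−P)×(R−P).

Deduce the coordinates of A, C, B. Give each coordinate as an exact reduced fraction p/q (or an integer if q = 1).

A = (25, 18)
B = (9575/197, 7576/197)
C = (275/197, -484/197)

1. A_x = 25  [A is the reflection of F across E]
2. A_y = 18  [A is the reflection of F across E]
   → A = (25, 18)
3. C_x = 275/197  [A, E, C are collinear ∩ DC ⟂ AE]
4. C_y = -484/197  [A, E, C are collinear ∩ DC ⟂ AE]
   → C = (275/197, -484/197)
5. B_x = 9575/197  [B is the reflection of C across A]
6. B_y = 7576/197  [B is the reflection of C across A]
   → B = (9575/197, 7576/197)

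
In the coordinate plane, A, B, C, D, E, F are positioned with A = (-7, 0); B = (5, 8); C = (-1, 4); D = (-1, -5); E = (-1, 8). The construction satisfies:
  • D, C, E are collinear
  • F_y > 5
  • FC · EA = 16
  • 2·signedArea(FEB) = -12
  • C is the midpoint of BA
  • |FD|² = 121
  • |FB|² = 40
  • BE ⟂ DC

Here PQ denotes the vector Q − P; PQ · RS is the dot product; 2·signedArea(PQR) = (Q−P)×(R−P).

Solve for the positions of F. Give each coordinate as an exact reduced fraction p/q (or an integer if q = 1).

F = (-1, 6)

1. F_x = -1  [FC · EA = 16 ∩ 2·signedArea(FEB) = -12]
2. F_y = 6  [FC · EA = 16 ∩ 2·signedArea(FEB) = -12]
   → F = (-1, 6)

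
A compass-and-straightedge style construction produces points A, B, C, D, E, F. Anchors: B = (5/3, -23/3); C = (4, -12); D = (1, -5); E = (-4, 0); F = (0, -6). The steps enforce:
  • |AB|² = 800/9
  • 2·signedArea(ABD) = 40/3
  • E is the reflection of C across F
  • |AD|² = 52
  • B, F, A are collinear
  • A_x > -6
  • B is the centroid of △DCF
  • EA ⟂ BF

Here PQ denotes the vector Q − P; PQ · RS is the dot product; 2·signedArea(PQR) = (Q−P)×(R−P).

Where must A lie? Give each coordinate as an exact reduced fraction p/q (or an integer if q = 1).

1. A_x = -5  [B, F, A are collinear ∩ EA ⟂ BF]
2. A_y = -1  [B, F, A are collinear ∩ EA ⟂ BF]
   → A = (-5, -1)

A = (-5, -1)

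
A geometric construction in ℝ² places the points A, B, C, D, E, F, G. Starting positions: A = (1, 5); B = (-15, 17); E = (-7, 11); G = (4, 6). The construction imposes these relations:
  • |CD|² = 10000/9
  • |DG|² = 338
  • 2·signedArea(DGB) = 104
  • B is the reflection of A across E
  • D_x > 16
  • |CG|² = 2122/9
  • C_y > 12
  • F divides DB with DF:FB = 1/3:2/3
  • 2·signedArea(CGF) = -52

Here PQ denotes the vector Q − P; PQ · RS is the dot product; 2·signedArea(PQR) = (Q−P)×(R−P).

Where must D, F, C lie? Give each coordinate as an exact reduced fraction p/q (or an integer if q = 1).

1. D_x = 17  [line -11·x + -19·y + 54 = 0 ∩ |DG|² = 338]
2. D_y = -7  [line -11·x + -19·y + 54 = 0 ∩ |DG|² = 338]
   → D = (17, -7)
3. F_x = 19/3  [F divides DB with DF:FB = 1/3:2/3]
4. F_y = 1  [F divides DB with DF:FB = 1/3:2/3]
   → F = (19/3, 1)
5. C_x = -29/3  [line 5·x + 7/3·y + 18 = 0 ∩ |CD|² = 10000/9]
6. C_y = 13  [line 5·x + 7/3·y + 18 = 0 ∩ |CD|² = 10000/9]
   → C = (-29/3, 13)

C = (-29/3, 13)
D = (17, -7)
F = (19/3, 1)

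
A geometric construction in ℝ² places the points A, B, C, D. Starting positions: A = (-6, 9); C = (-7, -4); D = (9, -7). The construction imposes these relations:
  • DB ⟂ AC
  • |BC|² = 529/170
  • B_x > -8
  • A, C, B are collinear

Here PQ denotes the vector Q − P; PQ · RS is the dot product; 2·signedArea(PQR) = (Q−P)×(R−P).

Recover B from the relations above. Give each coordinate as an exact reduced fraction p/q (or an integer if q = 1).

1. B_x = -1213/170  [A, C, B are collinear ∩ DB ⟂ AC]
2. B_y = -979/170  [A, C, B are collinear ∩ DB ⟂ AC]
   → B = (-1213/170, -979/170)

B = (-1213/170, -979/170)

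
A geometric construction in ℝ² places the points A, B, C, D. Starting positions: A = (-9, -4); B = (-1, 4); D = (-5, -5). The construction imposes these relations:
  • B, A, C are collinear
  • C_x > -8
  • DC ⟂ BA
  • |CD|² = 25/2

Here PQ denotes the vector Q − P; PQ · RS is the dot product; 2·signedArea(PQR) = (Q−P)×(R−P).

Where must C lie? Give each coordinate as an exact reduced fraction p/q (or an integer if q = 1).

C = (-15/2, -5/2)

1. C_x = -15/2  [B, A, C are collinear ∩ DC ⟂ BA]
2. C_y = -5/2  [B, A, C are collinear ∩ DC ⟂ BA]
   → C = (-15/2, -5/2)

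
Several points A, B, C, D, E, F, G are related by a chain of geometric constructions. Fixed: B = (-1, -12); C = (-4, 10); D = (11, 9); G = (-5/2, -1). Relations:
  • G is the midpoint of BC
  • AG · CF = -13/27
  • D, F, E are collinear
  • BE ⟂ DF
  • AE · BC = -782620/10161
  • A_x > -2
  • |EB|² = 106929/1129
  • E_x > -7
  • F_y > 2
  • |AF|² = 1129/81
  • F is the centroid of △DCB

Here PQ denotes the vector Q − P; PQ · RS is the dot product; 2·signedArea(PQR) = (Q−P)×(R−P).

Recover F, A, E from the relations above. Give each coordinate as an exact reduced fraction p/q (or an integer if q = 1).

A = (-1, 1/9)
E = (-7669/1129, -4719/1129)
F = (2, 7/3)

1. F_x = 2  [F is the centroid of △DCB]
2. F_y = 7/3  [F is the centroid of △DCB]
   → F = (2, 7/3)
3. E_x = -7669/1129  [D, F, E are collinear ∩ BE ⟂ DF]
4. E_y = -4719/1129  [D, F, E are collinear ∩ BE ⟂ DF]
   → E = (-7669/1129, -4719/1129)
5. A_x = -1  [AG · CF = -13/27 ∩ AE · BC = -782620/10161]
6. A_y = 1/9  [AG · CF = -13/27 ∩ AE · BC = -782620/10161]
   → A = (-1, 1/9)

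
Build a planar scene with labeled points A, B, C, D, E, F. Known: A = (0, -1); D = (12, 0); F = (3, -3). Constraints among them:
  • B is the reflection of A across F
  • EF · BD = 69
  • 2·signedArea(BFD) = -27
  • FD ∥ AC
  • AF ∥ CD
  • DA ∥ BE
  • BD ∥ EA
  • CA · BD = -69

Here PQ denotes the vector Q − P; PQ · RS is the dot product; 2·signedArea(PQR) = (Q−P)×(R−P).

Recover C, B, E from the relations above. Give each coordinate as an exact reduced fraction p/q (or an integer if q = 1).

1. C_x = 9  [AF ∥ CD ∩ FD ∥ AC]
2. C_y = 2  [AF ∥ CD ∩ FD ∥ AC]
   → C = (9, 2)
3. B_x = 6  [B is the reflection of A across F]
4. B_y = -5  [B is the reflection of A across F]
   → B = (6, -5)
5. E_x = -6  [BD ∥ EA ∩ DA ∥ BE]
6. E_y = -6  [BD ∥ EA ∩ DA ∥ BE]
   → E = (-6, -6)

B = (6, -5)
C = (9, 2)
E = (-6, -6)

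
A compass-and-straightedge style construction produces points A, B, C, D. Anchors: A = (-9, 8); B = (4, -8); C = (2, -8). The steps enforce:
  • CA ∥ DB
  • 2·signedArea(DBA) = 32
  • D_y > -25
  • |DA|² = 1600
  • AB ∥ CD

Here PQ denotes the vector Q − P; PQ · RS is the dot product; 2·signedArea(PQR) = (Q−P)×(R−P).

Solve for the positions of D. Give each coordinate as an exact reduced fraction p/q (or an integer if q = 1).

1. D_x = 15  [CA ∥ DB ∩ AB ∥ CD]
2. D_y = -24  [CA ∥ DB ∩ AB ∥ CD]
   → D = (15, -24)

D = (15, -24)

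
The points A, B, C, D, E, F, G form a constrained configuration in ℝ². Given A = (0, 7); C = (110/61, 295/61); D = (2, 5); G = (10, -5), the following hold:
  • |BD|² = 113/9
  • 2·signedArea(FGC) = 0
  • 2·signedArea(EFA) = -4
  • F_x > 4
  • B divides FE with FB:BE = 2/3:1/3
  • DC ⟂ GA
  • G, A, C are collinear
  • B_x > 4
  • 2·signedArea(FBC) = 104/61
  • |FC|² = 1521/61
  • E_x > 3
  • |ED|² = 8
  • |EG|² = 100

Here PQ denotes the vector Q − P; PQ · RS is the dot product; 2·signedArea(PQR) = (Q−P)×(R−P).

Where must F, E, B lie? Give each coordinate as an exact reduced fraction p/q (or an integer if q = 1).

B = (13/3, 7/3)
E = (4, 3)
F = (5, 1)

1. F_x = 5  [line -600/61·x + -500/61·y + 3500/61 = 0 ∩ |FC|² = 1521/61]
2. F_y = 1  [line -600/61·x + -500/61·y + 3500/61 = 0 ∩ |FC|² = 1521/61]
   → F = (5, 1)
3. E_x = 4  [line -6·x + -5·y + 39 = 0 ∩ |ED|² = 8]
4. E_y = 3  [line -6·x + -5·y + 39 = 0 ∩ |ED|² = 8]
   → E = (4, 3)
5. B_x = 13/3  [B divides FE with FB:BE = 2/3:1/3]
6. B_y = 7/3  [B divides FE with FB:BE = 2/3:1/3]
   → B = (13/3, 7/3)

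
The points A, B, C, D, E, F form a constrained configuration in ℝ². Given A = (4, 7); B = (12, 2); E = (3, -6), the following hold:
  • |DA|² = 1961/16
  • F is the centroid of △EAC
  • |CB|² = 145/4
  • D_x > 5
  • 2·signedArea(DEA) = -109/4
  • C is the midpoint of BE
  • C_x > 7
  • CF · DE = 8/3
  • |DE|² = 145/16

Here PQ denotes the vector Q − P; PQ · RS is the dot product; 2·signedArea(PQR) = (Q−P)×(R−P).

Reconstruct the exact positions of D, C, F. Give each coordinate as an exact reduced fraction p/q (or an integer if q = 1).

C = (15/2, -2)
D = (21/4, -4)
F = (29/6, -1/3)

1. D_x = 21/4  [line -13·x + 1·y + 289/4 = 0 ∩ |DE|² = 145/16]
2. D_y = -4  [line -13·x + 1·y + 289/4 = 0 ∩ |DE|² = 145/16]
   → D = (21/4, -4)
3. C_x = 15/2  [C is the midpoint of BE]
4. C_y = -2  [C is the midpoint of BE]
   → C = (15/2, -2)
5. F_x = 29/6  [F is the centroid of △EAC]
6. F_y = -1/3  [F is the centroid of △EAC]
   → F = (29/6, -1/3)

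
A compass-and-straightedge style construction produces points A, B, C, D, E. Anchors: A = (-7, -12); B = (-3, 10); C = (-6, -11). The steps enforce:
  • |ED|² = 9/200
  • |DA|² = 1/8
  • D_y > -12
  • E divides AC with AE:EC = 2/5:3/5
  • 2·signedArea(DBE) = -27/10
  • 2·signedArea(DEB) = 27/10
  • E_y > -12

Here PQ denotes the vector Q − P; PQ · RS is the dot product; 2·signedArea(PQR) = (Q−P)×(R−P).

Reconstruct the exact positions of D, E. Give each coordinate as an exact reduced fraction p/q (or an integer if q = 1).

1. E_x = -33/5  [E divides AC with AE:EC = 2/5:3/5]
2. E_y = -58/5  [E divides AC with AE:EC = 2/5:3/5]
   → E = (-33/5, -58/5)
3. D_x = -27/4  [line -108/5·x + 18/5·y + -207/2 = 0 ∩ |DA|² = 1/8]
4. D_y = -47/4  [line -108/5·x + 18/5·y + -207/2 = 0 ∩ |DA|² = 1/8]
   → D = (-27/4, -47/4)

D = (-27/4, -47/4)
E = (-33/5, -58/5)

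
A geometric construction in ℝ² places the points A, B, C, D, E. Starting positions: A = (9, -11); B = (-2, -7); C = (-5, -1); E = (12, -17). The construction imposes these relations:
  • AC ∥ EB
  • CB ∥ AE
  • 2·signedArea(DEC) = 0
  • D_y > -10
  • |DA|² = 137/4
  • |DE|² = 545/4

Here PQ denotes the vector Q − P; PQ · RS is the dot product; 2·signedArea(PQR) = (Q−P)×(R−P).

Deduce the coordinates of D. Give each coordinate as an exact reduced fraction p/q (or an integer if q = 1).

D = (7/2, -9)

1. D_x = 7/2  [line -16·x + -17·y + -97 = 0 ∩ |DE|² = 545/4]
2. D_y = -9  [line -16·x + -17·y + -97 = 0 ∩ |DE|² = 545/4]
   → D = (7/2, -9)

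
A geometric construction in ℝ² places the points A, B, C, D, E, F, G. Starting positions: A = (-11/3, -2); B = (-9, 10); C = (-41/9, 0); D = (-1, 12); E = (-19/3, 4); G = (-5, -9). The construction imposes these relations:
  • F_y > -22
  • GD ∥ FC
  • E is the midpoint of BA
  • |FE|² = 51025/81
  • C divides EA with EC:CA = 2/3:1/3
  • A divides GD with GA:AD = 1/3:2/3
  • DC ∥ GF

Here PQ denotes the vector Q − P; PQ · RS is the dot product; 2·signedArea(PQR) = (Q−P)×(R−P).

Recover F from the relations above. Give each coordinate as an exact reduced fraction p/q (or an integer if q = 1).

1. F_x = -77/9  [GD ∥ FC ∩ DC ∥ GF]
2. F_y = -21  [GD ∥ FC ∩ DC ∥ GF]
   → F = (-77/9, -21)

F = (-77/9, -21)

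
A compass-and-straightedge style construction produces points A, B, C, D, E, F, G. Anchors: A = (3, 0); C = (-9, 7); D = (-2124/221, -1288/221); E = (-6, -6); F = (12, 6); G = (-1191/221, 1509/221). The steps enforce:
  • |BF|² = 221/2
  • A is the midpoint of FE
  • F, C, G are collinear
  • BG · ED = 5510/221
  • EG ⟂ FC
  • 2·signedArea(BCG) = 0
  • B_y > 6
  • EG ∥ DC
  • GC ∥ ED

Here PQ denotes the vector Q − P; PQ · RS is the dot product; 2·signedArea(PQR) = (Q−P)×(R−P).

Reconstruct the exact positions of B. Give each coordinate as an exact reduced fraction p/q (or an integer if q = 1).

B = (3/2, 13/2)

1. B_x = 3/2  [2·signedArea(BCG) = 0 ∩ BG · ED = 5510/221]
2. B_y = 13/2  [2·signedArea(BCG) = 0 ∩ BG · ED = 5510/221]
   → B = (3/2, 13/2)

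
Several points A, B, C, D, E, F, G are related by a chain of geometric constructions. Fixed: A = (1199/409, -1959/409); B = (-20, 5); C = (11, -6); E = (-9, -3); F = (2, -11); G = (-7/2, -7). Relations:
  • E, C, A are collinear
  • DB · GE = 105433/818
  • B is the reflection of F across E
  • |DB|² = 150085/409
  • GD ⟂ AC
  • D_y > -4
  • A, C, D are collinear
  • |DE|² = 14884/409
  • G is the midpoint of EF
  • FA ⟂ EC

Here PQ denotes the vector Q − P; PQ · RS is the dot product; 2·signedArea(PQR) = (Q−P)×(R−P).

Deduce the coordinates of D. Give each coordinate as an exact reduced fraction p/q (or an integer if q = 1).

1. D_x = -1241/409  [A, C, D are collinear ∩ GD ⟂ AC]
2. D_y = -1593/409  [A, C, D are collinear ∩ GD ⟂ AC]
   → D = (-1241/409, -1593/409)

D = (-1241/409, -1593/409)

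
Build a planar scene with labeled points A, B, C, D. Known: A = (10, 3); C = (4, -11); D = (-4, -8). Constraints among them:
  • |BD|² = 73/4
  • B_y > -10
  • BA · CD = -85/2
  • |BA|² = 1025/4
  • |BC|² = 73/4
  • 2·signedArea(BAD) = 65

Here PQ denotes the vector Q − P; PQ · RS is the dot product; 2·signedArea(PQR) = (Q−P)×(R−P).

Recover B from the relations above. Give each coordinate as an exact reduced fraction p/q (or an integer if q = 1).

B = (0, -19/2)

1. B_x = 0  [BA · CD = -85/2 ∩ 2·signedArea(BAD) = 65]
2. B_y = -19/2  [BA · CD = -85/2 ∩ 2·signedArea(BAD) = 65]
   → B = (0, -19/2)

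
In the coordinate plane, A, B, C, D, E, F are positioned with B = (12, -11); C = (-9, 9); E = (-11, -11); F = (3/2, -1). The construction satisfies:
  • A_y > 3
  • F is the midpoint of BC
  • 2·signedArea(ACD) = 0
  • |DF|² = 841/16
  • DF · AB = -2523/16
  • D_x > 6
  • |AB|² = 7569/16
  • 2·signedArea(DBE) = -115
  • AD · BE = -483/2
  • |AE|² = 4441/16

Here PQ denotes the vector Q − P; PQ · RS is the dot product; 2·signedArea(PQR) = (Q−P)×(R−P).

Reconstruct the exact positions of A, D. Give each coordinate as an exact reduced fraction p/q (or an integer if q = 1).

A = (-15/4, 4)
D = (27/4, -6)

1. D_y = -6  [2·signedArea(DBE) = -115]
2. D_x = 27/4  [|DF|² = 841/16]
   → D = (27/4, -6)
3. A_x = -15/4  [2·signedArea(ACD) = 0 ∩ AD · BE = -483/2]
4. A_y = 4  [2·signedArea(ACD) = 0 ∩ AD · BE = -483/2]
   → A = (-15/4, 4)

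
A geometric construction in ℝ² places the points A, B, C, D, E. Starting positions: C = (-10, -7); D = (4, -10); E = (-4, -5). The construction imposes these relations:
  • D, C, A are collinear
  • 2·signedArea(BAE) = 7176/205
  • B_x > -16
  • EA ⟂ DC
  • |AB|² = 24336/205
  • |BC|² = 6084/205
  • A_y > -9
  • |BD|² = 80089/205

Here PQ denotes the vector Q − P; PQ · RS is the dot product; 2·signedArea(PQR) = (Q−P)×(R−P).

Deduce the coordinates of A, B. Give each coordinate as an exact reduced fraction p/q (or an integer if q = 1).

1. A_x = -958/205  [D, C, A are collinear ∩ EA ⟂ DC]
2. A_y = -1669/205  [D, C, A are collinear ∩ EA ⟂ DC]
   → A = (-958/205, -1669/205)
3. B_x = -3142/205  [line -644/205·x + 138/205·y + -9062/205 = 0 ∩ |BD|² = 80089/205]
4. B_y = -1201/205  [line -644/205·x + 138/205·y + -9062/205 = 0 ∩ |BD|² = 80089/205]
   → B = (-3142/205, -1201/205)

A = (-958/205, -1669/205)
B = (-3142/205, -1201/205)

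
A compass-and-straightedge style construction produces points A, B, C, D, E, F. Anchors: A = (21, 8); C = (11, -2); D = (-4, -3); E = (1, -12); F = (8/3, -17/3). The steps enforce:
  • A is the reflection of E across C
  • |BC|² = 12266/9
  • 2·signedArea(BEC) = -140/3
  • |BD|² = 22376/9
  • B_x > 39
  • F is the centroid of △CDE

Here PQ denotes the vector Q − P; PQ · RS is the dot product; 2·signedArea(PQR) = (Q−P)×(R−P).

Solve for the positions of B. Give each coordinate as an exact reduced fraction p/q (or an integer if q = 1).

B = (118/3, 65/3)

1. B_x = 118/3  [line -10·x + 10·y + 530/3 = 0 ∩ |BC|² = 12266/9]
2. B_y = 65/3  [line -10·x + 10·y + 530/3 = 0 ∩ |BC|² = 12266/9]
   → B = (118/3, 65/3)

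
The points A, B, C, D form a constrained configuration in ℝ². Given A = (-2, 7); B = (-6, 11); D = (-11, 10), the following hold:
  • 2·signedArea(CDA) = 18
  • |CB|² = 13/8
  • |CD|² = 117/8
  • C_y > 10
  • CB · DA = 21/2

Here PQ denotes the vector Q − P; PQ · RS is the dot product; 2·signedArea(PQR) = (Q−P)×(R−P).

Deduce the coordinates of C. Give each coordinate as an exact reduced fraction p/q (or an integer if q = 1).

1. C_x = -29/4  [CB · DA = 21/2 ∩ 2·signedArea(CDA) = 18]
2. C_y = 43/4  [CB · DA = 21/2 ∩ 2·signedArea(CDA) = 18]
   → C = (-29/4, 43/4)

C = (-29/4, 43/4)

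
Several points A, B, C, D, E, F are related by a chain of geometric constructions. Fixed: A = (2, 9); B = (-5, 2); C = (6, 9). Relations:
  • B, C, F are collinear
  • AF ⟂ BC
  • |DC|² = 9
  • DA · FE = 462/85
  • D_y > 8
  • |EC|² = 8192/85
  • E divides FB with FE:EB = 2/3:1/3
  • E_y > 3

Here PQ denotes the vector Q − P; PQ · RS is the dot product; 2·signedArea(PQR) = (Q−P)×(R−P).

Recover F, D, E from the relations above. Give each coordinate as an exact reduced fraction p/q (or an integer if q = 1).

D = (3, 9)
E = (-194/85, 317/85)
F = (268/85, 611/85)

1. F_x = 268/85  [B, C, F are collinear ∩ AF ⟂ BC]
2. F_y = 611/85  [B, C, F are collinear ∩ AF ⟂ BC]
   → F = (268/85, 611/85)
3. E_x = -194/85  [E divides FB with FE:EB = 2/3:1/3]
4. E_y = 317/85  [E divides FB with FE:EB = 2/3:1/3]
   → E = (-194/85, 317/85)
5. D_x = 3  [line 462/85·x + 294/85·y + -4032/85 = 0 ∩ |DC|² = 9]
6. D_y = 9  [line 462/85·x + 294/85·y + -4032/85 = 0 ∩ |DC|² = 9]
   → D = (3, 9)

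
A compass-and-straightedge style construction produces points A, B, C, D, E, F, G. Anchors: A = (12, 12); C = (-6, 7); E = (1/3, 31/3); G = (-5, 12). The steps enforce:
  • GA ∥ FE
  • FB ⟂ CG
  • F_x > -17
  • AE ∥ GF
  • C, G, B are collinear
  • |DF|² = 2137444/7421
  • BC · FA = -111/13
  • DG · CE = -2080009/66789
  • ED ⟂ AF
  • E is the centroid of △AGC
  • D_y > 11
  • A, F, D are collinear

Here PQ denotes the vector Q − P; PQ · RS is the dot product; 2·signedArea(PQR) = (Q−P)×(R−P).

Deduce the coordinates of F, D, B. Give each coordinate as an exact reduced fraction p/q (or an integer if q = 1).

B = (-75/13, 106/13)
D = (6146/22263, 251981/22263)
F = (-50/3, 31/3)

1. F_x = -50/3  [GA ∥ FE ∩ AE ∥ GF]
2. F_y = 31/3  [GA ∥ FE ∩ AE ∥ GF]
   → F = (-50/3, 31/3)
3. D_x = 6146/22263  [A, F, D are collinear ∩ ED ⟂ AF]
4. D_y = 251981/22263  [A, F, D are collinear ∩ ED ⟂ AF]
   → D = (6146/22263, 251981/22263)
5. B_x = -75/13  [C, G, B are collinear ∩ FB ⟂ CG]
6. B_y = 106/13  [C, G, B are collinear ∩ FB ⟂ CG]
   → B = (-75/13, 106/13)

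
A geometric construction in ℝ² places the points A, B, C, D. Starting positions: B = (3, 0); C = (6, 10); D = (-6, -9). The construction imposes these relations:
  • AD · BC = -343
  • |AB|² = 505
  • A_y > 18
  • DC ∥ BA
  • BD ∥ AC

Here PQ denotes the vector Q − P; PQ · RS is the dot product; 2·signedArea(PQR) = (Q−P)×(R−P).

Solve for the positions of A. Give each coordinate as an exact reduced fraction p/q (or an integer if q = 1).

1. A_x = 15  [BD ∥ AC ∩ DC ∥ BA]
2. A_y = 19  [BD ∥ AC ∩ DC ∥ BA]
   → A = (15, 19)

A = (15, 19)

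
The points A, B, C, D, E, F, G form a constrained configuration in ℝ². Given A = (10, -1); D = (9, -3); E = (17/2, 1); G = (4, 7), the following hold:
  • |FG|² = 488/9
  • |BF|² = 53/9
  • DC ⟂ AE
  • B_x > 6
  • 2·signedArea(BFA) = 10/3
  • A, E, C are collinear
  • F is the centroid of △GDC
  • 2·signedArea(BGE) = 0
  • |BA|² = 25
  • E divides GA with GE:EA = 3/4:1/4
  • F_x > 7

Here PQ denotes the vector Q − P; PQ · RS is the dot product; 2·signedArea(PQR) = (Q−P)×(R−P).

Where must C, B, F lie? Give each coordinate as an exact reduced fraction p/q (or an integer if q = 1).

1. C_x = 53/5  [A, E, C are collinear ∩ DC ⟂ AE]
2. C_y = -9/5  [A, E, C are collinear ∩ DC ⟂ AE]
   → C = (53/5, -9/5)
3. F_x = 118/15  [F is the centroid of △GDC]
4. F_y = 11/15  [F is the centroid of △GDC]
   → F = (118/15, 11/15)
5. B_x = 7  [2·signedArea(BGE) = 0 ∩ 2·signedArea(BFA) = 10/3]
6. B_y = 3  [2·signedArea(BGE) = 0 ∩ 2·signedArea(BFA) = 10/3]
   → B = (7, 3)

B = (7, 3)
C = (53/5, -9/5)
F = (118/15, 11/15)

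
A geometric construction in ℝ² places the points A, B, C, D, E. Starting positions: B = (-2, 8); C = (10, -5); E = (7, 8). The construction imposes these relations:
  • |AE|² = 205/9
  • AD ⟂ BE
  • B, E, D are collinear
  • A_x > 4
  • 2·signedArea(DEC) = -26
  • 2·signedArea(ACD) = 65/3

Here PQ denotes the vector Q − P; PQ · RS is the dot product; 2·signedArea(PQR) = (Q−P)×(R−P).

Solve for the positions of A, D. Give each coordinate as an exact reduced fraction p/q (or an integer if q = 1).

1. D_x = 5  [B, E, D are collinear ∩ 2·signedArea(DEC) = -26]
2. D_y = 8  [B, E, D are collinear ∩ 2·signedArea(DEC) = -26]
   → D = (5, 8)
3. A_x = 5  [2·signedArea(ACD) = 65/3 ∩ AD ⟂ BE]
4. A_y = 11/3  [2·signedArea(ACD) = 65/3 ∩ AD ⟂ BE]
   → A = (5, 11/3)

A = (5, 11/3)
D = (5, 8)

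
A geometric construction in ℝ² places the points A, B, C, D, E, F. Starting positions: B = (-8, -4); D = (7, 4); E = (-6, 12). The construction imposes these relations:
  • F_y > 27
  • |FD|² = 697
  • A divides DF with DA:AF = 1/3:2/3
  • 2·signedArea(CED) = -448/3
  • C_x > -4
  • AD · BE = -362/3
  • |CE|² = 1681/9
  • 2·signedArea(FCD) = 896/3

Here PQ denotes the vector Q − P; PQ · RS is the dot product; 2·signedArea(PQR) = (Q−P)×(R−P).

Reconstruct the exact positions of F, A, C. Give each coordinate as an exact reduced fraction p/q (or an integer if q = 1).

A = (10/3, 12)
C = (-3, -4/3)
F = (-4, 28)

1. C_x = -3  [line 8·x + 13·y + 124/3 = 0 ∩ |CE|² = 1681/9]
2. C_y = -4/3  [line 8·x + 13·y + 124/3 = 0 ∩ |CE|² = 1681/9]
   → C = (-3, -4/3)
3. F_x = -4  [line -16/3·x + 10·y + -904/3 = 0 ∩ |FD|² = 697]
4. F_y = 28  [line -16/3·x + 10·y + -904/3 = 0 ∩ |FD|² = 697]
   → F = (-4, 28)
5. A_x = 10/3  [A divides DF with DA:AF = 1/3:2/3]
6. A_y = 12  [A divides DF with DA:AF = 1/3:2/3]
   → A = (10/3, 12)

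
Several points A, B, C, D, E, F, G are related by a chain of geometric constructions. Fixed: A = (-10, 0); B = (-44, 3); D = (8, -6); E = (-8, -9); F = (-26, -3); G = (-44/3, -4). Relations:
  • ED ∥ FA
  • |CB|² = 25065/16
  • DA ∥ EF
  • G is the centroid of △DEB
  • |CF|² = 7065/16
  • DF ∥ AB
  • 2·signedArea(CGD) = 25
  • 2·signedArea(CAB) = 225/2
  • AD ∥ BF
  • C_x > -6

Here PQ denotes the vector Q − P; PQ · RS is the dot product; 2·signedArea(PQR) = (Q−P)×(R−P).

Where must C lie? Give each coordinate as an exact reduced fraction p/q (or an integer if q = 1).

1. C_x = -5  [line -3·x + -34·y + -285/2 = 0 ∩ |CF|² = 7065/16]
2. C_y = -15/4  [line -3·x + -34·y + -285/2 = 0 ∩ |CF|² = 7065/16]
   → C = (-5, -15/4)

C = (-5, -15/4)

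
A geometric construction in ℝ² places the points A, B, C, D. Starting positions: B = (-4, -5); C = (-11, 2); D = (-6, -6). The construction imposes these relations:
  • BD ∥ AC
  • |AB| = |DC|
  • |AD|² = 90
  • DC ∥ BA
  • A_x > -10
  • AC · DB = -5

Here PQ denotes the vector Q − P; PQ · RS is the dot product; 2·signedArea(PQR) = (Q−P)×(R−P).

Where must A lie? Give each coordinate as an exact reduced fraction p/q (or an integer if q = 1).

A = (-9, 3)

1. A_x = -9  [BD ∥ AC ∩ DC ∥ BA]
2. A_y = 3  [BD ∥ AC ∩ DC ∥ BA]
   → A = (-9, 3)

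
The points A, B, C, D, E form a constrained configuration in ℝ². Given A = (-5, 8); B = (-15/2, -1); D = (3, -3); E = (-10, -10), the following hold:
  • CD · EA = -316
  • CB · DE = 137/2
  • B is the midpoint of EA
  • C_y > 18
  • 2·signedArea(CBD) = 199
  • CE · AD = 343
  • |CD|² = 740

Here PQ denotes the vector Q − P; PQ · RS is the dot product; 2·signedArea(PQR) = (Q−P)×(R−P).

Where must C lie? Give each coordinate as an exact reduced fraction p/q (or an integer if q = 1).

1. C_x = -13  [CD · EA = -316 ∩ CE · AD = 343]
2. C_y = 19  [CD · EA = -316 ∩ CE · AD = 343]
   → C = (-13, 19)

C = (-13, 19)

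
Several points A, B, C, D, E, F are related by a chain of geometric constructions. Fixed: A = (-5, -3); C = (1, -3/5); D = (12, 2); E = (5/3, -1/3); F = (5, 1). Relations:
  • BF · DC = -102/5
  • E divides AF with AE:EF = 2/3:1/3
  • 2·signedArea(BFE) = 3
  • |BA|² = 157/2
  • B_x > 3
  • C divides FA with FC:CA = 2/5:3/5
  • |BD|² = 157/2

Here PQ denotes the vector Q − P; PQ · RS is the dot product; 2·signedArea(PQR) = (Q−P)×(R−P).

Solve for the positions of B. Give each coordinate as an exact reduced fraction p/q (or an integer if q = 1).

B = (7/2, -1/2)

1. B_x = 7/2  [BF · DC = -102/5 ∩ 2·signedArea(BFE) = 3]
2. B_y = -1/2  [BF · DC = -102/5 ∩ 2·signedArea(BFE) = 3]
   → B = (7/2, -1/2)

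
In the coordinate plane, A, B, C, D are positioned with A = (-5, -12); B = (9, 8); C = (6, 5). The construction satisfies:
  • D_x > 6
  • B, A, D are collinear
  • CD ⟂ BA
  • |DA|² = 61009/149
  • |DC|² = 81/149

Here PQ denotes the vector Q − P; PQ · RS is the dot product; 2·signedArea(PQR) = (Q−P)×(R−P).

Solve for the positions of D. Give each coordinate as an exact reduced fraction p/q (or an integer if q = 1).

1. D_x = 984/149  [B, A, D are collinear ∩ CD ⟂ BA]
2. D_y = 682/149  [B, A, D are collinear ∩ CD ⟂ BA]
   → D = (984/149, 682/149)

D = (984/149, 682/149)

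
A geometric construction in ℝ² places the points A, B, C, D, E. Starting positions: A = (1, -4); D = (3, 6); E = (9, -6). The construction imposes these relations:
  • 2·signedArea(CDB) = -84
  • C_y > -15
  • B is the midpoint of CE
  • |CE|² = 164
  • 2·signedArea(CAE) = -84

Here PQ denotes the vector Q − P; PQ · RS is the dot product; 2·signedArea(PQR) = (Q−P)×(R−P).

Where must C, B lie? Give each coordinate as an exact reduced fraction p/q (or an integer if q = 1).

B = (4, -10)
C = (-1, -14)

1. C_x = -1  [line 2·x + 8·y + 114 = 0 ∩ |CE|² = 164]
2. C_y = -14  [line 2·x + 8·y + 114 = 0 ∩ |CE|² = 164]
   → C = (-1, -14)
3. B_x = 4  [B is the midpoint of CE]
4. B_y = -10  [B is the midpoint of CE]
   → B = (4, -10)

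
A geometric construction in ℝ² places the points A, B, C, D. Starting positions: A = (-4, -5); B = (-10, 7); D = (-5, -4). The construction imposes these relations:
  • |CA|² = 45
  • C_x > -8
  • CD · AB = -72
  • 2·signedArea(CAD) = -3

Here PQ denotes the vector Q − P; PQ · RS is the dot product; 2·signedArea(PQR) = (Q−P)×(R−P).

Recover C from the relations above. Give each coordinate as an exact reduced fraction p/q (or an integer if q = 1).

1. C_x = -7  [CD · AB = -72 ∩ 2·signedArea(CAD) = -3]
2. C_y = 1  [CD · AB = -72 ∩ 2·signedArea(CAD) = -3]
   → C = (-7, 1)

C = (-7, 1)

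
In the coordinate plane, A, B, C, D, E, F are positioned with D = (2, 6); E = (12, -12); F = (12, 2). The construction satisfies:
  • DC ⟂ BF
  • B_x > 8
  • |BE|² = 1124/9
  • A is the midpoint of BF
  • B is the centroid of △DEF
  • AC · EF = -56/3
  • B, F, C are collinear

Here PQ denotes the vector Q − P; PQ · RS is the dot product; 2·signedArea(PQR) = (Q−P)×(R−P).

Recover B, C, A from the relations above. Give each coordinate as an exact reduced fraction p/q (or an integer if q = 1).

A = (31/3, 1/3)
B = (26/3, -4/3)
C = (9, -1)

1. B_x = 26/3  [B is the centroid of △DEF]
2. B_y = -4/3  [B is the centroid of △DEF]
   → B = (26/3, -4/3)
3. C_x = 9  [B, F, C are collinear ∩ DC ⟂ BF]
4. C_y = -1  [B, F, C are collinear ∩ DC ⟂ BF]
   → C = (9, -1)
5. A_x = 31/3  [A is the midpoint of BF]
6. A_y = 1/3  [A is the midpoint of BF]
   → A = (31/3, 1/3)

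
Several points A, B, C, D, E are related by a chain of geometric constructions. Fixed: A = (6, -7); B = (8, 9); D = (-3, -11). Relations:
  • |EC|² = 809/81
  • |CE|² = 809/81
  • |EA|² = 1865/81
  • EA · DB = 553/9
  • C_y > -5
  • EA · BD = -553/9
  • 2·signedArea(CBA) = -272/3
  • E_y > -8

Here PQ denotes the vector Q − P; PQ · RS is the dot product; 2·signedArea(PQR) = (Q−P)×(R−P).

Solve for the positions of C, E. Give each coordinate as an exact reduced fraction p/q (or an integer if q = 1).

1. E_x = 11/9  [line -11·x + -20·y + -1219/9 = 0 ∩ |EA|² = 1865/81]
2. E_y = -67/9  [line -11·x + -20·y + -1219/9 = 0 ∩ |EA|² = 1865/81]
   → E = (11/9, -67/9)
3. C_x = 2/3  [line 16·x + -2·y + -58/3 = 0 ∩ |CE|² = 809/81]
4. C_y = -13/3  [line 16·x + -2·y + -58/3 = 0 ∩ |CE|² = 809/81]
   → C = (2/3, -13/3)

C = (2/3, -13/3)
E = (11/9, -67/9)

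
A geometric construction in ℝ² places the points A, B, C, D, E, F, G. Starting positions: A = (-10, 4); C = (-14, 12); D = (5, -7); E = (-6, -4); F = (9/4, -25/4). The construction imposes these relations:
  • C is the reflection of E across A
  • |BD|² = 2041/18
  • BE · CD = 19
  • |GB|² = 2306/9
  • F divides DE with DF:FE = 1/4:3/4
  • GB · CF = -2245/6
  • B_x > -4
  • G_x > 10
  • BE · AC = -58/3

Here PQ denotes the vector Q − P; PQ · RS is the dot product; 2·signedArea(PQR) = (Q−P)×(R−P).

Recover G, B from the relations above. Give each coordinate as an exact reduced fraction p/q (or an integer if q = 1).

B = (-19/6, -1/6)
G = (21/2, -17/2)

1. B_x = -19/6  [BE · CD = 19 ∩ BE · AC = -58/3]
2. B_y = -1/6  [BE · CD = 19 ∩ BE · AC = -58/3]
   → B = (-19/6, -1/6)
3. G_x = 21/2  [line -65/4·x + 73/4·y + 1303/4 = 0 ∩ |GB|² = 2306/9]
4. G_y = -17/2  [line -65/4·x + 73/4·y + 1303/4 = 0 ∩ |GB|² = 2306/9]
   → G = (21/2, -17/2)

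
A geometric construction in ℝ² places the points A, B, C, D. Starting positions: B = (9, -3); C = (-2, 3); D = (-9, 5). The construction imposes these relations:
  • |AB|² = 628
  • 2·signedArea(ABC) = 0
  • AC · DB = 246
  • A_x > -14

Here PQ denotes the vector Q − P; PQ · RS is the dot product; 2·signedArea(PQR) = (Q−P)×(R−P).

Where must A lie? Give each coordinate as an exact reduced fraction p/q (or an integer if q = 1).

1. A_x = -13  [2·signedArea(ABC) = 0 ∩ AC · DB = 246]
2. A_y = 9  [2·signedArea(ABC) = 0 ∩ AC · DB = 246]
   → A = (-13, 9)

A = (-13, 9)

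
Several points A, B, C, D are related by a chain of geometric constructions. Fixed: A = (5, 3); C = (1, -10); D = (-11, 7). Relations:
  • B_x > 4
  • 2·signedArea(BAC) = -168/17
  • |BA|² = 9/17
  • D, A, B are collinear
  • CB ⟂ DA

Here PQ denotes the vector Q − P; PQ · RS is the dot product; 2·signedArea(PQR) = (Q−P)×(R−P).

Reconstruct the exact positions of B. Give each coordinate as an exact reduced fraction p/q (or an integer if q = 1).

1. B_x = 73/17  [D, A, B are collinear ∩ CB ⟂ DA]
2. B_y = 54/17  [D, A, B are collinear ∩ CB ⟂ DA]
   → B = (73/17, 54/17)

B = (73/17, 54/17)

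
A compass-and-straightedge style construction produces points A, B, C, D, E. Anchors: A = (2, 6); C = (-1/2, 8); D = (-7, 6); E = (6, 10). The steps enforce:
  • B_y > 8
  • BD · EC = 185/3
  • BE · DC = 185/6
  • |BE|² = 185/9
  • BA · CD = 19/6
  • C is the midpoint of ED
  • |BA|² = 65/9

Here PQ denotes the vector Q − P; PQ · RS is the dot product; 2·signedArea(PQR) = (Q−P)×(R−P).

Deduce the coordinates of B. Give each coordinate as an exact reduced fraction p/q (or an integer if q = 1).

1. B_x = 5/3  [line 13/2·x + 2·y + -169/6 = 0 ∩ |BE|² = 185/9]
2. B_y = 26/3  [line 13/2·x + 2·y + -169/6 = 0 ∩ |BE|² = 185/9]
   → B = (5/3, 26/3)

B = (5/3, 26/3)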